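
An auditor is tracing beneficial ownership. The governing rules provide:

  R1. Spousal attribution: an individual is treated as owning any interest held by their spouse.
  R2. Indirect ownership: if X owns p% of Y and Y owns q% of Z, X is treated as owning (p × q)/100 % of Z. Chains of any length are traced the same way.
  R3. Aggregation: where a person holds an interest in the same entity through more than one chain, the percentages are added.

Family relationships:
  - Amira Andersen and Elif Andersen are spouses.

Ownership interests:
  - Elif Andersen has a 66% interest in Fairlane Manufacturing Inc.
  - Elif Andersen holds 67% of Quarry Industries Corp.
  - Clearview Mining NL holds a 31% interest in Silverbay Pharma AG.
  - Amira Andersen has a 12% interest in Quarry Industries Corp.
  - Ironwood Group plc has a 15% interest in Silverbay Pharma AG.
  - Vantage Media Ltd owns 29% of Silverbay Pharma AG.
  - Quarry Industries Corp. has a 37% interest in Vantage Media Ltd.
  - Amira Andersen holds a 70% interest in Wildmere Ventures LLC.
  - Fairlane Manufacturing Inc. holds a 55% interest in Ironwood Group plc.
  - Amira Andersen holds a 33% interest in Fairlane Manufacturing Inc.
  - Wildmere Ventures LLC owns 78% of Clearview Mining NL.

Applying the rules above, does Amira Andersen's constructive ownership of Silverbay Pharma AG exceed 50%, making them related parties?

By spousal attribution (R1), Amira Andersen is treated as also owning Elif Andersen's interest in Fairlane Manufacturing Inc, giving 33% + 66% = 99%.
By spousal attribution (R1), Amira Andersen is treated as also owning Elif Andersen's interest in Quarry Industries Corp, giving 12% + 67% = 79%.
Chain via Wildmere Ventures LLC → Clearview Mining NL (R2): 70% × 78% × 31% = 16.926% of Silverbay Pharma AG.
Chain via Fairlane Manufacturing Inc. → Ironwood Group plc (R2): 99% × 55% × 15% = 8.1675% of Silverbay Pharma AG.
Chain via Quarry Industries Corp. → Vantage Media Ltd (R2): 79% × 37% × 29% = 8.4767% of Silverbay Pharma AG.
Aggregating (R3): 16.926% + 8.1675% + 8.4767% = 33.5702%.
33.5702% does not exceed the 50% threshold, so Amira is not a related party to Silverbay Pharma AG.

No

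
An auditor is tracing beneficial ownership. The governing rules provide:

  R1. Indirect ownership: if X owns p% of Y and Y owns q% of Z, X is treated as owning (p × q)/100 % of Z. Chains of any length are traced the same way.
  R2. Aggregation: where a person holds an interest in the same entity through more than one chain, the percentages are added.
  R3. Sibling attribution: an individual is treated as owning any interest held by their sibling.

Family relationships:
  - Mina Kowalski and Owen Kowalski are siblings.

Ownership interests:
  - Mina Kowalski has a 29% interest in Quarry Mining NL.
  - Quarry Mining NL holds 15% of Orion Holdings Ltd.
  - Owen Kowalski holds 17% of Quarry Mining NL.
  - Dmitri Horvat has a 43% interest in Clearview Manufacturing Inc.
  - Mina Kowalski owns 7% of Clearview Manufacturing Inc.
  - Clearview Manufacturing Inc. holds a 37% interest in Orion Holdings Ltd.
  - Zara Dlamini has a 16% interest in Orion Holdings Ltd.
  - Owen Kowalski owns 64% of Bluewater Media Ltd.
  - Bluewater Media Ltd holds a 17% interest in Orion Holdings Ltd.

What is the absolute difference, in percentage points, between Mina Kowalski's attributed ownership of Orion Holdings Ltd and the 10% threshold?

10.37

By sibling attribution (R3), Mina Kowalski is treated as also owning Owen Kowalski's interest in Quarry Mining NL, giving 29% + 17% = 46%.
By sibling attribution (R3), Mina Kowalski is treated as owning Owen Kowalski's 64% interest in Bluewater Media Ltd.
Chain via Clearview Manufacturing Inc. (R1): 7% × 37% = 2.59% of Orion Holdings Ltd.
Chain via Quarry Mining NL (R1): 46% × 15% = 6.9% of Orion Holdings Ltd.
Chain via Bluewater Media Ltd (R1): 64% × 17% = 10.88% of Orion Holdings Ltd.
Aggregating (R2): 2.59% + 6.9% + 10.88% = 20.37%.
20.37% exceeds the 10% threshold by 10.37 percentage points.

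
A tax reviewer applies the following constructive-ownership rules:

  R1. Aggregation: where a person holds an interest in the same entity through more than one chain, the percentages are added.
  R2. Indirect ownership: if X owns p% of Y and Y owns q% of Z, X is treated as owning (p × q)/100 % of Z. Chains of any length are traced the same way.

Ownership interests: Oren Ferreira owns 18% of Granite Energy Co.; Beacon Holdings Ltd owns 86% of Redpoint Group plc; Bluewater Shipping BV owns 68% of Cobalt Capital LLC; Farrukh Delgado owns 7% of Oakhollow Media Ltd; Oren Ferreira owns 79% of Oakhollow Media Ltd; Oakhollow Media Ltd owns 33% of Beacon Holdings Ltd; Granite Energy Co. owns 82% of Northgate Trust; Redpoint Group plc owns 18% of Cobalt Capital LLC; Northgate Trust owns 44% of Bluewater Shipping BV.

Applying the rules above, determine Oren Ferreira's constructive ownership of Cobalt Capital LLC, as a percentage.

Chain via Oakhollow Media Ltd → Beacon Holdings Ltd → Redpoint Group plc (R2): 79% × 33% × 86% × 18% = 4.035636% of Cobalt Capital LLC.
Chain via Granite Energy Co. → Northgate Trust → Bluewater Shipping BV (R2): 18% × 82% × 44% × 68% = 4.416192% of Cobalt Capital LLC.
Aggregating (R1): 4.035636% + 4.416192% = 8.451828%.

8.451828%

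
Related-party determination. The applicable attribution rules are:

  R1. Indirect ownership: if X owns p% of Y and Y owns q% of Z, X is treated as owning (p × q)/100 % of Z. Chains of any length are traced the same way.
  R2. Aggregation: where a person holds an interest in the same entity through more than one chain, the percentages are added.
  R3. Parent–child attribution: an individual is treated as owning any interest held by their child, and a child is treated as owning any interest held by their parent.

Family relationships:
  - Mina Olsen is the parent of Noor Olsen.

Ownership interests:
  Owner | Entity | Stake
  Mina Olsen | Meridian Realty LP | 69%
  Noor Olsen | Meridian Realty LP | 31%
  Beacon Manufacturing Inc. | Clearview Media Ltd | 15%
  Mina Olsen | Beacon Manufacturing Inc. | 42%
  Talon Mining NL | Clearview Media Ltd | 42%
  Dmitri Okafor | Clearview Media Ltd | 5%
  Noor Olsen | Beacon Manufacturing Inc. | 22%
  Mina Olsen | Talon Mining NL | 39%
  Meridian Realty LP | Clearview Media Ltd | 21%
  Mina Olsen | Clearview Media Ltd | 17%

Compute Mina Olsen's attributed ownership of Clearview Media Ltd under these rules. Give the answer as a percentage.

63.98%

By parent–child attribution (R3), Mina Olsen is treated as also owning Noor Olsen's interest in Meridian Realty LP, giving 69% + 31% = 100%.
By parent–child attribution (R3), Mina Olsen is treated as also owning Noor Olsen's interest in Beacon Manufacturing Inc, giving 42% + 22% = 64%.
Chain via Meridian Realty LP (R1): 100% × 21% = 21% of Clearview Media Ltd.
Chain via Talon Mining NL (R1): 39% × 42% = 16.38% of Clearview Media Ltd.
Chain via Beacon Manufacturing Inc. (R1): 64% × 15% = 9.6% of Clearview Media Ltd.
Direct interest in Clearview Media Ltd: 17%.
Aggregating (R2): 21% + 16.38% + 9.6% + 17% = 63.98%.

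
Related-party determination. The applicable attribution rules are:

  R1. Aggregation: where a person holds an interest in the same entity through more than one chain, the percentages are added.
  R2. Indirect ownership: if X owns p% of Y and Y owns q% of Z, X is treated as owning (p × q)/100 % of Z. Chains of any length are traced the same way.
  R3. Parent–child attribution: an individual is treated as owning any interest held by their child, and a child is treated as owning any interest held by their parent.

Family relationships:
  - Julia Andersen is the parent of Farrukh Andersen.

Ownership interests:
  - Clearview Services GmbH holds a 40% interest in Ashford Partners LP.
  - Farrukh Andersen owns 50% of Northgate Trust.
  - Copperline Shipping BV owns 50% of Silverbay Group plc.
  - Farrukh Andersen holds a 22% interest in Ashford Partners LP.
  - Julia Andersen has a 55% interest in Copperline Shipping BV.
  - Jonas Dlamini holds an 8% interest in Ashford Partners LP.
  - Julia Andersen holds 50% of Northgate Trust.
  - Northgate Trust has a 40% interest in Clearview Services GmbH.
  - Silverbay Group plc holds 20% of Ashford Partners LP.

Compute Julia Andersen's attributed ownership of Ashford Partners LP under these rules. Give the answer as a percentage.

By parent–child attribution (R3), Julia Andersen is treated as also owning Farrukh Andersen's interest in Northgate Trust, giving 50% + 50% = 100%.
By parent–child attribution (R3), Julia Andersen is treated as owning Farrukh Andersen's 22% interest in Ashford Partners LP.
Chain via Northgate Trust → Clearview Services GmbH (R2): 100% × 40% × 40% = 16% of Ashford Partners LP.
Chain via Copperline Shipping BV → Silverbay Group plc (R2): 55% × 50% × 20% = 5.5% of Ashford Partners LP.
Direct interest in Ashford Partners LP: 22%.
Aggregating (R1): 16% + 5.5% + 22% = 43.5%.

43.5%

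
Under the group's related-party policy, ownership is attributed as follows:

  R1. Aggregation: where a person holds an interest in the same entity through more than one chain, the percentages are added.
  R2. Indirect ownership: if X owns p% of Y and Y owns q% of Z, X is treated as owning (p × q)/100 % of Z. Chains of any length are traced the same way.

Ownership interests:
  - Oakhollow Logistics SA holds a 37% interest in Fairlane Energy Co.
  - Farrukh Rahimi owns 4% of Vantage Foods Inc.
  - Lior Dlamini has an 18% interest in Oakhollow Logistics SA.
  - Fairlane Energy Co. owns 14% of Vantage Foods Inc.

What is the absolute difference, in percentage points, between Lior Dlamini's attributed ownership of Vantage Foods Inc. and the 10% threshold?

9.0676

Chain via Oakhollow Logistics SA → Fairlane Energy Co. (R2): 18% × 37% × 14% = 0.9324% of Vantage Foods Inc.
0.9324% falls short of the 10% threshold by 9.0676 percentage points.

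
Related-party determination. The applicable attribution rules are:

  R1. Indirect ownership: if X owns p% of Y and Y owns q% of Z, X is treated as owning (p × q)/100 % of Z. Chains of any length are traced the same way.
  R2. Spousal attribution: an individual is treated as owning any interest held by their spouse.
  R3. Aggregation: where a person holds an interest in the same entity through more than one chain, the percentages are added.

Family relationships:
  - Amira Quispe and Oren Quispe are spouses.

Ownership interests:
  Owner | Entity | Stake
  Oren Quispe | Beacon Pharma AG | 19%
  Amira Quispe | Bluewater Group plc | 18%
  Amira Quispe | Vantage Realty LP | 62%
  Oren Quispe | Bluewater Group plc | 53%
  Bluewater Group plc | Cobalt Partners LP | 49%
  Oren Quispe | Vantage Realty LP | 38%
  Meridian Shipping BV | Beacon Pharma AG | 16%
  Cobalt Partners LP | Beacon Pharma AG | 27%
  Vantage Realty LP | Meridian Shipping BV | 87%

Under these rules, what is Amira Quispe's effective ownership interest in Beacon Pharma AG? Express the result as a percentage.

By spousal attribution (R2), Amira Quispe is treated as also owning Oren Quispe's interest in Bluewater Group plc, giving 18% + 53% = 71%.
By spousal attribution (R2), Amira Quispe is treated as also owning Oren Quispe's interest in Vantage Realty LP, giving 62% + 38% = 100%.
By spousal attribution (R2), Amira Quispe is treated as owning Oren Quispe's 19% interest in Beacon Pharma AG.
Chain via Bluewater Group plc → Cobalt Partners LP (R1): 71% × 49% × 27% = 9.3933% of Beacon Pharma AG.
Chain via Vantage Realty LP → Meridian Shipping BV (R1): 100% × 87% × 16% = 13.92% of Beacon Pharma AG.
Direct interest in Beacon Pharma AG: 19%.
Aggregating (R3): 9.3933% + 13.92% + 19% = 42.3133%.

42.3133%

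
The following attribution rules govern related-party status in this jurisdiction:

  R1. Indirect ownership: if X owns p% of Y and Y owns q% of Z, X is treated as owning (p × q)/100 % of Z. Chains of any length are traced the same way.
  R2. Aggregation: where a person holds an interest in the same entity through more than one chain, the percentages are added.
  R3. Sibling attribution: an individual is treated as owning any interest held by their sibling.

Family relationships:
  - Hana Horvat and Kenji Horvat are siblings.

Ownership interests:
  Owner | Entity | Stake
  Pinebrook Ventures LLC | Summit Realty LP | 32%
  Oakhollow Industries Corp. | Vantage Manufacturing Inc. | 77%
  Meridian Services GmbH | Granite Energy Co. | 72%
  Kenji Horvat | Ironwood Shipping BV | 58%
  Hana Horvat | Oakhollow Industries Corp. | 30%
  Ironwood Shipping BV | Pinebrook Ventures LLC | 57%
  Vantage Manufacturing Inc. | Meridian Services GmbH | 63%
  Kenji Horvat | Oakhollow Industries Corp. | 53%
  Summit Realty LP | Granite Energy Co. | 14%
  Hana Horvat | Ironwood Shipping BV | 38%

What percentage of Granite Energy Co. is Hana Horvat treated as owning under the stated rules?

31.441032%

By sibling attribution (R3), Hana Horvat is treated as also owning Kenji Horvat's interest in Ironwood Shipping BV, giving 38% + 58% = 96%.
By sibling attribution (R3), Hana Horvat is treated as also owning Kenji Horvat's interest in Oakhollow Industries Corp, giving 30% + 53% = 83%.
Chain via Ironwood Shipping BV → Pinebrook Ventures LLC → Summit Realty LP (R1): 96% × 57% × 32% × 14% = 2.451456% of Granite Energy Co.
Chain via Oakhollow Industries Corp. → Vantage Manufacturing Inc. → Meridian Services GmbH (R1): 83% × 77% × 63% × 72% = 28.989576% of Granite Energy Co.
Aggregating (R2): 2.451456% + 28.989576% = 31.441032%.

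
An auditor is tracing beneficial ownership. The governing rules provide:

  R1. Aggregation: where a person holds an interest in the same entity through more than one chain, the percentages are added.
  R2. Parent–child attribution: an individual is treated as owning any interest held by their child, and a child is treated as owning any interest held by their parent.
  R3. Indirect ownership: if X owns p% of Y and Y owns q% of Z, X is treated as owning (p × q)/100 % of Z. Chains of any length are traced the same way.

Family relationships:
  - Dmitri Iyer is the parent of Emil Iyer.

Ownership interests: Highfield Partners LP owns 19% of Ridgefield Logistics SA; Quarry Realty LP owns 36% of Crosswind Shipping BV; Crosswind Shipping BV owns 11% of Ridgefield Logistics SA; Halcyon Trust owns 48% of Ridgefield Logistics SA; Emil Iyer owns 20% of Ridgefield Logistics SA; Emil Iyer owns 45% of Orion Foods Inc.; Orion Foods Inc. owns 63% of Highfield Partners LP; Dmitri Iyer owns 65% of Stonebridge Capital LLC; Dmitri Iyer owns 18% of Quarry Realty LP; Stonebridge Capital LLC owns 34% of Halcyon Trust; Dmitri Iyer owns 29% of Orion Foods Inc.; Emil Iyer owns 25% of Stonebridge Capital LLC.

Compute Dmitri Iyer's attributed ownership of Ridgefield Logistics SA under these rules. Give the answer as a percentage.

By parent–child attribution (R2), Dmitri Iyer is treated as also owning Emil Iyer's interest in Orion Foods Inc, giving 29% + 45% = 74%.
By parent–child attribution (R2), Dmitri Iyer is treated as also owning Emil Iyer's interest in Stonebridge Capital LLC, giving 65% + 25% = 90%.
By parent–child attribution (R2), Dmitri Iyer is treated as owning Emil Iyer's 20% interest in Ridgefield Logistics SA.
Chain via Quarry Realty LP → Crosswind Shipping BV (R3): 18% × 36% × 11% = 0.7128% of Ridgefield Logistics SA.
Chain via Orion Foods Inc. → Highfield Partners LP (R3): 74% × 63% × 19% = 8.8578% of Ridgefield Logistics SA.
Chain via Stonebridge Capital LLC → Halcyon Trust (R3): 90% × 34% × 48% = 14.688% of Ridgefield Logistics SA.
Direct interest in Ridgefield Logistics SA: 20%.
Aggregating (R1): 0.7128% + 8.8578% + 14.688% + 20% = 44.2586%.

44.2586%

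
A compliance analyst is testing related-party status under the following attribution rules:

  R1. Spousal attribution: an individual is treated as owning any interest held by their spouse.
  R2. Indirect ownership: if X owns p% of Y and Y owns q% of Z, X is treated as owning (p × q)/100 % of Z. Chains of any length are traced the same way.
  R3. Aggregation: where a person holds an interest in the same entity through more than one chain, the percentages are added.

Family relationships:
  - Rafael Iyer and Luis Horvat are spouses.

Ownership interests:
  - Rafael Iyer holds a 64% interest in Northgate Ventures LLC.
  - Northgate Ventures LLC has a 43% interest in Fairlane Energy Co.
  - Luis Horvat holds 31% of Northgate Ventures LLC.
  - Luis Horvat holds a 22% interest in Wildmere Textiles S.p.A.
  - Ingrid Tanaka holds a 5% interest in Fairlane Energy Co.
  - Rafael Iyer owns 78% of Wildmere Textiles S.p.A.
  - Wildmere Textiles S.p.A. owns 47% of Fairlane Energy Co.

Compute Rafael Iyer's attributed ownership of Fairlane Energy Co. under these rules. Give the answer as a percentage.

87.85%

By spousal attribution (R1), Rafael Iyer is treated as also owning Luis Horvat's interest in Northgate Ventures LLC, giving 64% + 31% = 95%.
By spousal attribution (R1), Rafael Iyer is treated as also owning Luis Horvat's interest in Wildmere Textiles S.p.A, giving 78% + 22% = 100%.
Chain via Northgate Ventures LLC (R2): 95% × 43% = 40.85% of Fairlane Energy Co.
Chain via Wildmere Textiles S.p.A. (R2): 100% × 47% = 47% of Fairlane Energy Co.
Aggregating (R3): 40.85% + 47% = 87.85%.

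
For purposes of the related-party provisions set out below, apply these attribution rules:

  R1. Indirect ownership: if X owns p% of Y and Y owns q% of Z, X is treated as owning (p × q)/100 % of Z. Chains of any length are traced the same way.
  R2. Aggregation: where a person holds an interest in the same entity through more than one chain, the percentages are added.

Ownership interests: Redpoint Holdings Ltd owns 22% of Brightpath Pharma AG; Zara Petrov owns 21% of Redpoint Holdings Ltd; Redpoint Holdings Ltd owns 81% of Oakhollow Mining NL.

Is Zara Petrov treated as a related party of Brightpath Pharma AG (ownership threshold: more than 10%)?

Chain via Redpoint Holdings Ltd (R1): 21% × 22% = 4.62% of Brightpath Pharma AG.
4.62% does not exceed the 10% threshold, so Zara is not a related party to Brightpath Pharma AG.

No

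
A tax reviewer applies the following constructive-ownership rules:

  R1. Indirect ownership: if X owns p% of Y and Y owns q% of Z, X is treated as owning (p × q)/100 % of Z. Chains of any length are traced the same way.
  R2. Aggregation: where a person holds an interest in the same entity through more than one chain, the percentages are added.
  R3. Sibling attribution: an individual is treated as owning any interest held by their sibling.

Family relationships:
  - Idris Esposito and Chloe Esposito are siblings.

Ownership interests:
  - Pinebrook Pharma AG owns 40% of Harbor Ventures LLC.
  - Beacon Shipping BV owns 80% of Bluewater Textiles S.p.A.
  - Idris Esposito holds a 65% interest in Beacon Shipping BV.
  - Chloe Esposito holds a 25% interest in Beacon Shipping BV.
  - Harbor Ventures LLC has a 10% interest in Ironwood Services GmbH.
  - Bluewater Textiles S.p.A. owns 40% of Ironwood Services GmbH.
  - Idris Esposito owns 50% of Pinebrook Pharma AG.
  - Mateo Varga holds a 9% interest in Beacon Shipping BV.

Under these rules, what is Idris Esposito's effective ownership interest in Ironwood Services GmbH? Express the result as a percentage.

By sibling attribution (R3), Idris Esposito is treated as also owning Chloe Esposito's interest in Beacon Shipping BV, giving 65% + 25% = 90%.
Chain via Beacon Shipping BV → Bluewater Textiles S.p.A. (R1): 90% × 80% × 40% = 28.8% of Ironwood Services GmbH.
Chain via Pinebrook Pharma AG → Harbor Ventures LLC (R1): 50% × 40% × 10% = 2% of Ironwood Services GmbH.
Aggregating (R2): 28.8% + 2% = 30.8%.

30.8%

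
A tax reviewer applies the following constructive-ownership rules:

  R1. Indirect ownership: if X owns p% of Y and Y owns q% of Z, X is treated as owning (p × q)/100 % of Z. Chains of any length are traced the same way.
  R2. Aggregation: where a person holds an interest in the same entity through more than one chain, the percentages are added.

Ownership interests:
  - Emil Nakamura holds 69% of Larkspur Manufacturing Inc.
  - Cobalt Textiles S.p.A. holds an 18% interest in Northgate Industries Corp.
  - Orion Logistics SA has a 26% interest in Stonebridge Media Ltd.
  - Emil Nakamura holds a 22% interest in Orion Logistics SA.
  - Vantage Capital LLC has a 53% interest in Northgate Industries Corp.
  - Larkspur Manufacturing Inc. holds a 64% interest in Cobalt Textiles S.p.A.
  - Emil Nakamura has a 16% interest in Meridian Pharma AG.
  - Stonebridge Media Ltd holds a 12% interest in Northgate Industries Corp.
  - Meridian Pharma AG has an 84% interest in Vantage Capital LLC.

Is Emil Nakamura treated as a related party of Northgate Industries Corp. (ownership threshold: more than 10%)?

Chain via Orion Logistics SA → Stonebridge Media Ltd (R1): 22% × 26% × 12% = 0.6864% of Northgate Industries Corp.
Chain via Meridian Pharma AG → Vantage Capital LLC (R1): 16% × 84% × 53% = 7.1232% of Northgate Industries Corp.
Chain via Larkspur Manufacturing Inc. → Cobalt Textiles S.p.A. (R1): 69% × 64% × 18% = 7.9488% of Northgate Industries Corp.
Aggregating (R2): 0.6864% + 7.1232% + 7.9488% = 15.7584%.
15.7584% exceeds the 10% threshold, so Emil is a related party to Northgate Industries Corp.

Yes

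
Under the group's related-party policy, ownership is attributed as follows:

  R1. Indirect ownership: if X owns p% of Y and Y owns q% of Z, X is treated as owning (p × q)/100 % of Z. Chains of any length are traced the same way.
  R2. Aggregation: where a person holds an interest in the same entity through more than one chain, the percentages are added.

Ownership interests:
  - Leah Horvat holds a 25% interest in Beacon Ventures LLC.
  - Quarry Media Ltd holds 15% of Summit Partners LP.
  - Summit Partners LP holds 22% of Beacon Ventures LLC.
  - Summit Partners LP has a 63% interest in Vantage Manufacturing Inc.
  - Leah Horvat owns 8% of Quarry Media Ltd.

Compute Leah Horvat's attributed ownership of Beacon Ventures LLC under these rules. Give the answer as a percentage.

Chain via Quarry Media Ltd → Summit Partners LP (R1): 8% × 15% × 22% = 0.264% of Beacon Ventures LLC.
Direct interest in Beacon Ventures LLC: 25%.
Aggregating (R2): 0.264% + 25% = 25.264%.

25.264%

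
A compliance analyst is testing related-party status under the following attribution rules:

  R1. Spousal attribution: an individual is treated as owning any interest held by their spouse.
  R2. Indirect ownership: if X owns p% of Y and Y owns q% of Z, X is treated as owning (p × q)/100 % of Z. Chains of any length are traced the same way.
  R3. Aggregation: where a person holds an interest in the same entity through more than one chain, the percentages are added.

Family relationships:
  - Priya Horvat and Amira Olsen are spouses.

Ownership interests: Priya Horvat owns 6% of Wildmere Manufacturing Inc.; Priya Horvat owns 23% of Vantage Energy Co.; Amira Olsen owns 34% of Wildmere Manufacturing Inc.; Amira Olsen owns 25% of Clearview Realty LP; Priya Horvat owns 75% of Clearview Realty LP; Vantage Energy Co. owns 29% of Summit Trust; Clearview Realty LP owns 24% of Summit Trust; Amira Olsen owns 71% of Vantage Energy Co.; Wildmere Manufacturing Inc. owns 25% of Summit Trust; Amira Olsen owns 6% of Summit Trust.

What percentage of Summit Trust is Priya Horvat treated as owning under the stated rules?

67.26%

By spousal attribution (R1), Priya Horvat is treated as also owning Amira Olsen's interest in Vantage Energy Co, giving 23% + 71% = 94%.
By spousal attribution (R1), Priya Horvat is treated as also owning Amira Olsen's interest in Wildmere Manufacturing Inc, giving 6% + 34% = 40%.
By spousal attribution (R1), Priya Horvat is treated as also owning Amira Olsen's interest in Clearview Realty LP, giving 75% + 25% = 100%.
By spousal attribution (R1), Priya Horvat is treated as owning Amira Olsen's 6% interest in Summit Trust.
Chain via Vantage Energy Co. (R2): 94% × 29% = 27.26% of Summit Trust.
Chain via Wildmere Manufacturing Inc. (R2): 40% × 25% = 10% of Summit Trust.
Chain via Clearview Realty LP (R2): 100% × 24% = 24% of Summit Trust.
Direct interest in Summit Trust: 6%.
Aggregating (R3): 27.26% + 10% + 24% + 6% = 67.26%.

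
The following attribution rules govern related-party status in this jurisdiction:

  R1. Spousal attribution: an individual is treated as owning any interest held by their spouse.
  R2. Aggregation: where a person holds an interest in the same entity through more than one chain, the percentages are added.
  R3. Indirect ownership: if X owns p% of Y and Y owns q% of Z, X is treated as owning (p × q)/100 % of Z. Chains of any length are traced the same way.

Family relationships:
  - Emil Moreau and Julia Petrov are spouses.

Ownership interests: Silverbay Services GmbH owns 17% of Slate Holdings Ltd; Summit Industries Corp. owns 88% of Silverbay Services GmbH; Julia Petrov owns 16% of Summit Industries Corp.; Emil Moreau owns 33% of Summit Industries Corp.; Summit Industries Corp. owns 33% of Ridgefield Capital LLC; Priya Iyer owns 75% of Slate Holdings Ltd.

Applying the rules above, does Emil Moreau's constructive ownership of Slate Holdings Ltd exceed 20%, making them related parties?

By spousal attribution (R1), Emil Moreau is treated as also owning Julia Petrov's interest in Summit Industries Corp, giving 33% + 16% = 49%.
Chain via Summit Industries Corp. → Silverbay Services GmbH (R3): 49% × 88% × 17% = 7.3304% of Slate Holdings Ltd.
7.3304% does not exceed the 20% threshold, so Emil is not a related party to Slate Holdings Ltd.

No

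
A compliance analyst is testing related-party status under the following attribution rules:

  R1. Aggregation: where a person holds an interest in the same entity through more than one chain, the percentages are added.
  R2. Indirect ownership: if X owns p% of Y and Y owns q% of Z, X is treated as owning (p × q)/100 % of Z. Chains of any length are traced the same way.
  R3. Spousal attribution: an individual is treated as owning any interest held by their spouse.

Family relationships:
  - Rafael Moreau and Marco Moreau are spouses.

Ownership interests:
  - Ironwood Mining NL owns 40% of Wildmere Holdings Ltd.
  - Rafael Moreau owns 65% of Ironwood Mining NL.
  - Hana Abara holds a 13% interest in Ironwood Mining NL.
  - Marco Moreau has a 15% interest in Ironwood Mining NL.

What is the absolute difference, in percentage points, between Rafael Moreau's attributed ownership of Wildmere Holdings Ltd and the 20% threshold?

By spousal attribution (R3), Rafael Moreau is treated as also owning Marco Moreau's interest in Ironwood Mining NL, giving 65% + 15% = 80%.
Chain via Ironwood Mining NL (R2): 80% × 40% = 32% of Wildmere Holdings Ltd.
32% exceeds the 20% threshold by 12 percentage points.

12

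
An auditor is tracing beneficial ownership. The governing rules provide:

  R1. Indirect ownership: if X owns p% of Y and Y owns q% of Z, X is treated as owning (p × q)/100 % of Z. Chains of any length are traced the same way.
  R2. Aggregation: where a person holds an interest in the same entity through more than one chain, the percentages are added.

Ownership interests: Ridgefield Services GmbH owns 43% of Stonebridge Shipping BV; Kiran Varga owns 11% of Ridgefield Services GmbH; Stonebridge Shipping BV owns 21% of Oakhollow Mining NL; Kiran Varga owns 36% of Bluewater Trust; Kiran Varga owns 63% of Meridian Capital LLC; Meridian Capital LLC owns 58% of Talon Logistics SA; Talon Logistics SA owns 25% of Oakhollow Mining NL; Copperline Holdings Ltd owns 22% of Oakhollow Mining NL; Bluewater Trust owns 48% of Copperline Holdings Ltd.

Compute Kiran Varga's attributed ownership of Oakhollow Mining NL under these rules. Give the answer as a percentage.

13.9299%

Chain via Ridgefield Services GmbH → Stonebridge Shipping BV (R1): 11% × 43% × 21% = 0.9933% of Oakhollow Mining NL.
Chain via Meridian Capital LLC → Talon Logistics SA (R1): 63% × 58% × 25% = 9.135% of Oakhollow Mining NL.
Chain via Bluewater Trust → Copperline Holdings Ltd (R1): 36% × 48% × 22% = 3.8016% of Oakhollow Mining NL.
Aggregating (R2): 0.9933% + 9.135% + 3.8016% = 13.9299%.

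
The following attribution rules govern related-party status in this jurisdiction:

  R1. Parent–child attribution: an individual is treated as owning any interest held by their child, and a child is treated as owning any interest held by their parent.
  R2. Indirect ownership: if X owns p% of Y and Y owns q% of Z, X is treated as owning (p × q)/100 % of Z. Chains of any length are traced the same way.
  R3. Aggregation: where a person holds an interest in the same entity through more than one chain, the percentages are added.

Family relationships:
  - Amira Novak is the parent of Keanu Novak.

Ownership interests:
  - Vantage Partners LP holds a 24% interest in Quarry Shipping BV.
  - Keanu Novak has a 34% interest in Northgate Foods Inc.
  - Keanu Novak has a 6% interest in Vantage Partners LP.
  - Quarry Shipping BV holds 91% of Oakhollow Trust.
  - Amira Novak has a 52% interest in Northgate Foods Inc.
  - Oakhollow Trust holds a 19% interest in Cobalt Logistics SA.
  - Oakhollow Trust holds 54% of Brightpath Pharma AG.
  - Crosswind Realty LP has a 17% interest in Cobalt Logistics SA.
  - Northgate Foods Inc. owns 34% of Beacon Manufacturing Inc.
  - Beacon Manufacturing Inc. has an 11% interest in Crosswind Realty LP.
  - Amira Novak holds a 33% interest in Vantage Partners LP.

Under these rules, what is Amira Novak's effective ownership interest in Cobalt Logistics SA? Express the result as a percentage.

2.165132%

By parent–child attribution (R1), Amira Novak is treated as also owning Keanu Novak's interest in Northgate Foods Inc, giving 52% + 34% = 86%.
By parent–child attribution (R1), Amira Novak is treated as also owning Keanu Novak's interest in Vantage Partners LP, giving 33% + 6% = 39%.
Chain via Northgate Foods Inc. → Beacon Manufacturing Inc. → Crosswind Realty LP (R2): 86% × 34% × 11% × 17% = 0.546788% of Cobalt Logistics SA.
Chain via Vantage Partners LP → Quarry Shipping BV → Oakhollow Trust (R2): 39% × 24% × 91% × 19% = 1.618344% of Cobalt Logistics SA.
Aggregating (R3): 0.546788% + 1.618344% = 2.165132%.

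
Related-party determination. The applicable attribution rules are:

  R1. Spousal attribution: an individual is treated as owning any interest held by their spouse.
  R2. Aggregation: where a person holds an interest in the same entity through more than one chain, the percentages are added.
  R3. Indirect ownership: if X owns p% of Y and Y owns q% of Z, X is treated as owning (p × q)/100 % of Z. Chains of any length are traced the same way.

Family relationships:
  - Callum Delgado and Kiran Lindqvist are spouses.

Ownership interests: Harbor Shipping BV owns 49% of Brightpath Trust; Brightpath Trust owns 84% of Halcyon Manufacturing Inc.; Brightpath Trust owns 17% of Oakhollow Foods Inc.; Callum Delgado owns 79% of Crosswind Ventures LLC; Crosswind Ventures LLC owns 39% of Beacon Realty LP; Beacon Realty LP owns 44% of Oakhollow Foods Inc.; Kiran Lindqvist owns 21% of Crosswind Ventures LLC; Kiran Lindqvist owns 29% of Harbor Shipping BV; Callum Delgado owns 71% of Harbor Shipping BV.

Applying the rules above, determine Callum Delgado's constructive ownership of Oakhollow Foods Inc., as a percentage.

By spousal attribution (R1), Callum Delgado is treated as also owning Kiran Lindqvist's interest in Crosswind Ventures LLC, giving 79% + 21% = 100%.
By spousal attribution (R1), Callum Delgado is treated as also owning Kiran Lindqvist's interest in Harbor Shipping BV, giving 71% + 29% = 100%.
Chain via Crosswind Ventures LLC → Beacon Realty LP (R3): 100% × 39% × 44% = 17.16% of Oakhollow Foods Inc.
Chain via Harbor Shipping BV → Brightpath Trust (R3): 100% × 49% × 17% = 8.33% of Oakhollow Foods Inc.
Aggregating (R2): 17.16% + 8.33% = 25.49%.

25.49%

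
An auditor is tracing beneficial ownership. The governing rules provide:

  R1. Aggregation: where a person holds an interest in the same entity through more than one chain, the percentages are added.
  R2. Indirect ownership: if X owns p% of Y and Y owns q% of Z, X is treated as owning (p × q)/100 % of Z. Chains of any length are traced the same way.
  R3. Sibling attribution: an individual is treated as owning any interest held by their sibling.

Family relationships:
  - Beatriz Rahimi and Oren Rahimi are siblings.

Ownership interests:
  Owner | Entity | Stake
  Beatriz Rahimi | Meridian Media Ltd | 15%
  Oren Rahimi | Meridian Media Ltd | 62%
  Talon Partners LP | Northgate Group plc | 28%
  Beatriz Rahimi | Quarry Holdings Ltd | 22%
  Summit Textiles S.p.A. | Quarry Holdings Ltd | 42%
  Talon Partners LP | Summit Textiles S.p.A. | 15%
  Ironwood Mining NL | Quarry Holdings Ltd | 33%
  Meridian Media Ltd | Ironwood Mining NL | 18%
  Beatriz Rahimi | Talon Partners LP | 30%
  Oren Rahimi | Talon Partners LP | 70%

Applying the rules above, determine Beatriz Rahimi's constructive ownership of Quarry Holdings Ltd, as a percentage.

32.8738%

By sibling attribution (R3), Beatriz Rahimi is treated as also owning Oren Rahimi's interest in Talon Partners LP, giving 30% + 70% = 100%.
By sibling attribution (R3), Beatriz Rahimi is treated as also owning Oren Rahimi's interest in Meridian Media Ltd, giving 15% + 62% = 77%.
Chain via Talon Partners LP → Summit Textiles S.p.A. (R2): 100% × 15% × 42% = 6.3% of Quarry Holdings Ltd.
Chain via Meridian Media Ltd → Ironwood Mining NL (R2): 77% × 18% × 33% = 4.5738% of Quarry Holdings Ltd.
Direct interest in Quarry Holdings Ltd: 22%.
Aggregating (R1): 6.3% + 4.5738% + 22% = 32.8738%.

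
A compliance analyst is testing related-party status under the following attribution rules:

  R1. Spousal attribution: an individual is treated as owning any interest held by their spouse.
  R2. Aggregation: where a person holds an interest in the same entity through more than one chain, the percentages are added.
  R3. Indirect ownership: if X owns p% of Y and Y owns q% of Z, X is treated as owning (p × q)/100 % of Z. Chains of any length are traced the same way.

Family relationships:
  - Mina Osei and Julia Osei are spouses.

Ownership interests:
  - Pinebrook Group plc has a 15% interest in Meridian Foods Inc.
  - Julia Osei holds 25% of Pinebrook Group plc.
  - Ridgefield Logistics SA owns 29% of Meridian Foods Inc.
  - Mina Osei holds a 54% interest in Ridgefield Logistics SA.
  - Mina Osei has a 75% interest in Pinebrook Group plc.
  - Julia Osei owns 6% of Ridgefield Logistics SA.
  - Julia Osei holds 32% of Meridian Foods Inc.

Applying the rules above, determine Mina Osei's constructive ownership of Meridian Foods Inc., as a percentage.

By spousal attribution (R1), Mina Osei is treated as also owning Julia Osei's interest in Pinebrook Group plc, giving 75% + 25% = 100%.
By spousal attribution (R1), Mina Osei is treated as also owning Julia Osei's interest in Ridgefield Logistics SA, giving 54% + 6% = 60%.
By spousal attribution (R1), Mina Osei is treated as owning Julia Osei's 32% interest in Meridian Foods Inc.
Chain via Pinebrook Group plc (R3): 100% × 15% = 15% of Meridian Foods Inc.
Chain via Ridgefield Logistics SA (R3): 60% × 29% = 17.4% of Meridian Foods Inc.
Direct interest in Meridian Foods Inc: 32%.
Aggregating (R2): 15% + 17.4% + 32% = 64.4%.

64.4%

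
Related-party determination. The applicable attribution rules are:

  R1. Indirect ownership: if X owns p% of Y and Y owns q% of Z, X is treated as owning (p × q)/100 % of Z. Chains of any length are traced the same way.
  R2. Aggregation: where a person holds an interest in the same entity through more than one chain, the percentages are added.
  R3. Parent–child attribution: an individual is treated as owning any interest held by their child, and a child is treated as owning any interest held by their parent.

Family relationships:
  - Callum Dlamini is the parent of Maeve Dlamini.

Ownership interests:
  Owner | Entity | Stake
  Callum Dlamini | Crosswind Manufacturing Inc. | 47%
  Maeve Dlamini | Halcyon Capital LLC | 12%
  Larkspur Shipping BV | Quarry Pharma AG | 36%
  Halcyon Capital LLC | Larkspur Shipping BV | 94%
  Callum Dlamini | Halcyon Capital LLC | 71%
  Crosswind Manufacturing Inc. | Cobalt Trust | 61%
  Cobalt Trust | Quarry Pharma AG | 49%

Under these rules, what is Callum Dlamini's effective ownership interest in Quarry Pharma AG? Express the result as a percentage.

42.1355%

By parent–child attribution (R3), Callum Dlamini is treated as also owning Maeve Dlamini's interest in Halcyon Capital LLC, giving 71% + 12% = 83%.
Chain via Halcyon Capital LLC → Larkspur Shipping BV (R1): 83% × 94% × 36% = 28.0872% of Quarry Pharma AG.
Chain via Crosswind Manufacturing Inc. → Cobalt Trust (R1): 47% × 61% × 49% = 14.0483% of Quarry Pharma AG.
Aggregating (R2): 28.0872% + 14.0483% = 42.1355%.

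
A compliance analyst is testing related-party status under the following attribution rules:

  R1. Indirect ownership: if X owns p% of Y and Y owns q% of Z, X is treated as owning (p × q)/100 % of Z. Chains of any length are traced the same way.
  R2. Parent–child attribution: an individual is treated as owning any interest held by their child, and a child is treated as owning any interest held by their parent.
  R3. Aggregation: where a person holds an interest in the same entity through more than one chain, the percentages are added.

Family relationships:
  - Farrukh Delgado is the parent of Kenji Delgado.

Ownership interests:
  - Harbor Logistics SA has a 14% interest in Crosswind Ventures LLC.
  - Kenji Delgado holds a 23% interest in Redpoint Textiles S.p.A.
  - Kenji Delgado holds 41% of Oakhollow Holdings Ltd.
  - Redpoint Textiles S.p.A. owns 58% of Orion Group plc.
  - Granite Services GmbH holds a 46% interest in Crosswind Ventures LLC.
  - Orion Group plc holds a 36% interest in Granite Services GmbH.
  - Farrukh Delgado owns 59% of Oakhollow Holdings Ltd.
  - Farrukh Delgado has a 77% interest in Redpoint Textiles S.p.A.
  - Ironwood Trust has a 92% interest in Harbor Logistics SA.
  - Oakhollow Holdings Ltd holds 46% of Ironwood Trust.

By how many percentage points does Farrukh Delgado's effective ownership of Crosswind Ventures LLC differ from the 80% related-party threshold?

64.4704

By parent–child attribution (R2), Farrukh Delgado is treated as also owning Kenji Delgado's interest in Oakhollow Holdings Ltd, giving 59% + 41% = 100%.
By parent–child attribution (R2), Farrukh Delgado is treated as also owning Kenji Delgado's interest in Redpoint Textiles S.p.A, giving 77% + 23% = 100%.
Chain via Oakhollow Holdings Ltd → Ironwood Trust → Harbor Logistics SA (R1): 100% × 46% × 92% × 14% = 5.9248% of Crosswind Ventures LLC.
Chain via Redpoint Textiles S.p.A. → Orion Group plc → Granite Services GmbH (R1): 100% × 58% × 36% × 46% = 9.6048% of Crosswind Ventures LLC.
Aggregating (R3): 5.9248% + 9.6048% = 15.5296%.
15.5296% falls short of the 80% threshold by 64.4704 percentage points.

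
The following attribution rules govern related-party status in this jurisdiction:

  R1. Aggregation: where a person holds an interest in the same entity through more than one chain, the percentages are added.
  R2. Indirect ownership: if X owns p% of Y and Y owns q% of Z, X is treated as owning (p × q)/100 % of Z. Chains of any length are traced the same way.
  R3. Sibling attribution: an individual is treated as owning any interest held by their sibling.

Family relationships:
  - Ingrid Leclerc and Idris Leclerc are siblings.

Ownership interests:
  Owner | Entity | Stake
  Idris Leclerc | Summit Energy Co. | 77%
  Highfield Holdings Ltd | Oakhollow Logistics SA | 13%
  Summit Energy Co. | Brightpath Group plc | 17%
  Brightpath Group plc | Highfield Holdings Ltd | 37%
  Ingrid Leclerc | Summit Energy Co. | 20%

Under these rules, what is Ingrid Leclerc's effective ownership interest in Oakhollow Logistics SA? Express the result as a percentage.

By sibling attribution (R3), Ingrid Leclerc is treated as also owning Idris Leclerc's interest in Summit Energy Co, giving 20% + 77% = 97%.
Chain via Summit Energy Co. → Brightpath Group plc → Highfield Holdings Ltd (R2): 97% × 17% × 37% × 13% = 0.793169% of Oakhollow Logistics SA.

0.793169%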